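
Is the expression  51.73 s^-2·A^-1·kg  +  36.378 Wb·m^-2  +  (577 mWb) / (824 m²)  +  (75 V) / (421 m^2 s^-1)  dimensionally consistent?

Yes

Work out the base dimensions of each:
  51.73 s^-2·A^-1·kg:  kg·s⁻²·A⁻¹
  36.378 Wb·m^-2:  Wb·m⁻² = V·s·m⁻² = kg·s⁻²·A⁻¹
  (577 mWb) / (824 m²):  [kg·m²·s⁻²·A⁻¹] / [m²] = kg·s⁻²·A⁻¹
  (75 V) / (421 m^2 s^-1):  [kg·m²·s⁻³·A⁻¹] / [m²·s⁻¹] = kg·s⁻²·A⁻¹
Every term reduces to kg·s⁻²·A⁻¹.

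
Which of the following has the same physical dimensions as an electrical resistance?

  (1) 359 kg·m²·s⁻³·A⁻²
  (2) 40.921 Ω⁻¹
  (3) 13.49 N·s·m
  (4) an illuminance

(1)

Reference: [electrical resistance] = kg·m²·s⁻³·A⁻².
Each option:
  (1) kg·m²·s⁻³·A⁻²  ← same
  (2) Ω⁻¹ = (V·A⁻¹)⁻¹ = kg⁻¹·m⁻²·s³·A²
  (3) N·m·s = kg·m·s⁻²·m·s = kg·m²·s⁻¹
  (4) [illuminance] = m⁻²·cd
Only (1) matches kg·m²·s⁻³·A⁻².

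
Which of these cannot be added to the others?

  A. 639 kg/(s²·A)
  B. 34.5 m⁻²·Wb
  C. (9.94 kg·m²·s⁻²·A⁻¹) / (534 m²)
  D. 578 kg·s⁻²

Reduce each to base SI dimensions:
  A. kg·s⁻²·A⁻¹
  B. Wb·m⁻² = V·s·m⁻² = kg·s⁻²·A⁻¹
  C. [kg·m²·s⁻²·A⁻¹] / [m²] = kg·s⁻²·A⁻¹
  D. kg·s⁻²
All reduce to kg·s⁻²·A⁻¹ except D., which is kg·s⁻².

D.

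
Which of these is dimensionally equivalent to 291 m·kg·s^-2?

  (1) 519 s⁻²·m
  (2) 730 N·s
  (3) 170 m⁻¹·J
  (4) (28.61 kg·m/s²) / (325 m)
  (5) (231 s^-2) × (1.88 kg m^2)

Reference: kg·m·s⁻².
Each option:
  (1) m·s⁻²
  (2) N·s = kg·m·s⁻²·s = kg·m·s⁻¹
  (3) J·m⁻¹ = N·m·m⁻¹ = kg·m·s⁻²  ← same
  (4) [kg·m·s⁻²] / [m] = kg·s⁻²
  (5) [s⁻²] · [kg·m²] = kg·m²·s⁻²
Only (3) matches kg·m·s⁻².

(3)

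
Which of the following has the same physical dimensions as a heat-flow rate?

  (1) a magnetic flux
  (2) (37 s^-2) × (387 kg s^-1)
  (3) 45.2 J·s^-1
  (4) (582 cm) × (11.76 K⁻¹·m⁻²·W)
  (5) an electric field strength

Reference: [heat-flow rate] = kg·m²·s⁻³.
Each option:
  (1) [magnetic flux] = kg·m²·s⁻²·A⁻¹
  (2) [s⁻²] · [kg·s⁻¹] = kg·s⁻³
  (3) J·s⁻¹ = N·m·s⁻¹ = kg·m²·s⁻³  ← same
  (4) [m] · [kg·s⁻³·K⁻¹] = kg·m·s⁻³·K⁻¹
  (5) [electric field strength] = kg·m·s⁻³·A⁻¹
Only (3) matches kg·m²·s⁻³.

(3)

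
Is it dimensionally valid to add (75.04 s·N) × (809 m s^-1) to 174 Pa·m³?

Work out the base dimensions of each:
  (75.04 s·N) × (809 m s^-1):  [kg·m·s⁻¹] · [m·s⁻¹] = kg·m²·s⁻²
  174 Pa·m³:  Pa·m³ = N·m⁻²·m³ = kg·m²·s⁻²
Both are kg·m²·s⁻², so they have the same dimensions and can be added.

Yes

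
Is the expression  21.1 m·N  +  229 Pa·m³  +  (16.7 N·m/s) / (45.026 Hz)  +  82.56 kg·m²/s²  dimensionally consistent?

Work out the base dimensions of each:
  21.1 m·N:  N·m = kg·m·s⁻²·m = kg·m²·s⁻²
  229 Pa·m³:  Pa·m³ = N·m⁻²·m³ = kg·m²·s⁻²
  (16.7 N·m/s) / (45.026 Hz):  [kg·m²·s⁻³] / [s⁻¹] = kg·m²·s⁻²
  82.56 kg·m²/s²:  kg·m²·s⁻²
Every term reduces to kg·m²·s⁻².

Yes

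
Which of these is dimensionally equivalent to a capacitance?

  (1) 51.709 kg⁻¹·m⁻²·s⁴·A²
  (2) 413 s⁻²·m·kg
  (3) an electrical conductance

Reference: [capacitance] = kg⁻¹·m⁻²·s⁴·A².
Each option:
  (1) kg⁻¹·m⁻²·s⁴·A²  ← same
  (2) kg·m·s⁻²
  (3) [electrical conductance] = kg⁻¹·m⁻²·s³·A²
Only (1) matches kg⁻¹·m⁻²·s⁴·A².

(1)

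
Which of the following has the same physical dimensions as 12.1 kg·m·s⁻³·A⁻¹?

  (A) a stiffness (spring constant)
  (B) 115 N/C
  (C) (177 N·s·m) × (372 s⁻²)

Reference: kg·m·s⁻³·A⁻¹.
Each option:
  (A) [stiffness (spring constant)] = kg·s⁻²
  (B) N·C⁻¹ = kg·m·s⁻²·(s·A)⁻¹ = kg·m·s⁻³·A⁻¹  ← same
  (C) [kg·m²·s⁻¹] · [s⁻²] = kg·m²·s⁻³
Only (B) matches kg·m·s⁻³·A⁻¹.

(B)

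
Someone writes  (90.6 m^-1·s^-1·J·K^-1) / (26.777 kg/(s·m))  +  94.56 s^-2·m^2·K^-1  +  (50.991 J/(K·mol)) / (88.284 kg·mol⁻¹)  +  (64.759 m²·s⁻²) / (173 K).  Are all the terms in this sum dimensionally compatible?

Yes

Work out the base dimensions of each:
  (90.6 m^-1·s^-1·J·K^-1) / (26.777 kg/(s·m)):  [kg·m·s⁻³·K⁻¹] / [kg·m⁻¹·s⁻¹] = m²·s⁻²·K⁻¹
  94.56 s^-2·m^2·K^-1:  m²·s⁻²·K⁻¹
  (50.991 J/(K·mol)) / (88.284 kg·mol⁻¹):  [kg·m²·s⁻²·K⁻¹·mol⁻¹] / [kg·mol⁻¹] = m²·s⁻²·K⁻¹
  (64.759 m²·s⁻²) / (173 K):  [m²·s⁻²] / [K] = m²·s⁻²·K⁻¹
Every term reduces to m²·s⁻²·K⁻¹.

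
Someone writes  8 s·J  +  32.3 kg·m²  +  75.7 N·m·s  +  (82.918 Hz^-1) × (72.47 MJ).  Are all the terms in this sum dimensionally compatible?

No

Expand each in SI base units:
  8 s·J:  J·s = N·m·s = kg·m²·s⁻¹
  32.3 kg·m²:  kg·m²
  75.7 N·m·s:  N·m·s = kg·m·s⁻²·m·s = kg·m²·s⁻¹
  (82.918 Hz^-1) × (72.47 MJ):  [s] · [kg·m²·s⁻²] = kg·m²·s⁻¹
The terms do not share a single dimension (kg·m² vs kg·m²·s⁻¹).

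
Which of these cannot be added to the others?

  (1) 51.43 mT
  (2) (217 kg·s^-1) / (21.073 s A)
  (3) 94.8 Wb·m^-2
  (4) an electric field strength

(4)

Work out the base dimensions of each:
  (1) T = Wb·m⁻² = kg·s⁻²·A⁻¹
  (2) [kg·s⁻¹] / [s·A] = kg·s⁻²·A⁻¹
  (3) Wb·m⁻² = V·s·m⁻² = kg·s⁻²·A⁻¹
  (4) [electric field strength] = kg·m·s⁻³·A⁻¹
All reduce to kg·s⁻²·A⁻¹ except (4), which is kg·m·s⁻³·A⁻¹.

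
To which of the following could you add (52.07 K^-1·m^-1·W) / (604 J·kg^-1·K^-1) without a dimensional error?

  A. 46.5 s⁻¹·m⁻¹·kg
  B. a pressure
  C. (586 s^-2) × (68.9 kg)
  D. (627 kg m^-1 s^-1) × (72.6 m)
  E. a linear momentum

A.

Reference: [kg·m·s⁻³·K⁻¹] / [m²·s⁻²·K⁻¹] = kg·m⁻¹·s⁻¹.
Each option:
  A. kg·m⁻¹·s⁻¹  ← same
  B. [pressure] = kg·m⁻¹·s⁻²
  C. [s⁻²] · [kg] = kg·s⁻²
  D. [kg·m⁻¹·s⁻¹] · [m] = kg·s⁻¹
  E. [linear momentum] = kg·m·s⁻¹
Only A. matches kg·m⁻¹·s⁻¹.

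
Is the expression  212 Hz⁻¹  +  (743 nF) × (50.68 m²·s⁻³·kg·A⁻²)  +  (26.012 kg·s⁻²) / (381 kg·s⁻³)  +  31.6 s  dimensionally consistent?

Yes

In SI base units:
  212 Hz⁻¹:  Hz⁻¹ = (s⁻¹)⁻¹ = s
  (743 nF) × (50.68 m²·s⁻³·kg·A⁻²):  [kg⁻¹·m⁻²·s⁴·A²] · [kg·m²·s⁻³·A⁻²] = s
  (26.012 kg·s⁻²) / (381 kg·s⁻³):  [kg·s⁻²] / [kg·s⁻³] = s
  31.6 s:  s
Every term reduces to s.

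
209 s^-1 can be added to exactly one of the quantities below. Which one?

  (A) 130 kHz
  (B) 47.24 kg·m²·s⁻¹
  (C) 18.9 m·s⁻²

(A)

Reference: s⁻¹.
Each option:
  (A) Hz = s⁻¹  ← same
  (B) kg·m²·s⁻¹
  (C) m·s⁻²
Only (A) matches s⁻¹.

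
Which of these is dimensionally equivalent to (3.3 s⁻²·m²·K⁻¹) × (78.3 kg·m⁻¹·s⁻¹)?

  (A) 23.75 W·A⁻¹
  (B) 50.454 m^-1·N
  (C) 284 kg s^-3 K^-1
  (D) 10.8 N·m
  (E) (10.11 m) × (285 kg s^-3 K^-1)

Reference: [m²·s⁻²·K⁻¹] · [kg·m⁻¹·s⁻¹] = kg·m·s⁻³·K⁻¹.
Each option:
  (A) W·A⁻¹ = J·s⁻¹·A⁻¹ = kg·m²·s⁻³·A⁻¹
  (B) N·m⁻¹ = kg·m·s⁻²·m⁻¹ = kg·s⁻²
  (C) kg·s⁻³·K⁻¹
  (D) N·m = kg·m·s⁻²·m = kg·m²·s⁻²
  (E) [m] · [kg·s⁻³·K⁻¹] = kg·m·s⁻³·K⁻¹  ← same
Only (E) matches kg·m·s⁻³·K⁻¹.

(E)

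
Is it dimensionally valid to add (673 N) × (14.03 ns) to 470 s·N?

Dimensions:
  (673 N) × (14.03 ns):  [kg·m·s⁻²] · [s] = kg·m·s⁻¹
  470 s·N:  N·s = kg·m·s⁻²·s = kg·m·s⁻¹
Both are kg·m·s⁻¹, so they have the same dimensions and can be added.

Yes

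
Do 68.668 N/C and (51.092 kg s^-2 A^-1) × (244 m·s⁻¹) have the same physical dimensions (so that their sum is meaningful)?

Reduce each to base SI dimensions:
  68.668 N/C:  N·C⁻¹ = kg·m·s⁻²·(s·A)⁻¹ = kg·m·s⁻³·A⁻¹
  (51.092 kg s^-2 A^-1) × (244 m·s⁻¹):  [kg·s⁻²·A⁻¹] · [m·s⁻¹] = kg·m·s⁻³·A⁻¹
Both are kg·m·s⁻³·A⁻¹, so they have the same dimensions and can be added.

Yes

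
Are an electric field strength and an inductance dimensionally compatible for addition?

No

Dimensions:
  an electric field strength:  [electric field strength] = kg·m·s⁻³·A⁻¹
  an inductance:  [inductance] = kg·m²·s⁻²·A⁻²
kg·m·s⁻³·A⁻¹ ≠ kg·m²·s⁻²·A⁻², so they cannot be added.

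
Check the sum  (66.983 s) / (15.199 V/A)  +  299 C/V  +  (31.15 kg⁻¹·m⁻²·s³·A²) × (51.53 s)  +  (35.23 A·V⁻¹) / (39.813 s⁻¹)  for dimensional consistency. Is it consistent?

In SI base units:
  (66.983 s) / (15.199 V/A):  [s] / [kg·m²·s⁻³·A⁻²] = kg⁻¹·m⁻²·s⁴·A²
  299 C/V:  C·V⁻¹ = s·A·(J·C⁻¹)⁻¹ = kg⁻¹·m⁻²·s⁴·A²
  (31.15 kg⁻¹·m⁻²·s³·A²) × (51.53 s):  [kg⁻¹·m⁻²·s³·A²] · [s] = kg⁻¹·m⁻²·s⁴·A²
  (35.23 A·V⁻¹) / (39.813 s⁻¹):  [kg⁻¹·m⁻²·s³·A²] / [s⁻¹] = kg⁻¹·m⁻²·s⁴·A²
Every term reduces to kg⁻¹·m⁻²·s⁴·A².

Yes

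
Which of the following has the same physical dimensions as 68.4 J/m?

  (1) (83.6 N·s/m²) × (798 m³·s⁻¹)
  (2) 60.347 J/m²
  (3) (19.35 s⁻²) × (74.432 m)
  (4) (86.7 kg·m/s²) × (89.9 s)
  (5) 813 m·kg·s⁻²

Reference: J·m⁻¹ = N·m·m⁻¹ = kg·m·s⁻².
Each option:
  (1) [kg·m⁻¹·s⁻¹] · [m³·s⁻¹] = kg·m²·s⁻²
  (2) J·m⁻² = N·m·m⁻² = kg·s⁻²
  (3) [s⁻²] · [m] = m·s⁻²
  (4) [kg·m·s⁻²] · [s] = kg·m·s⁻¹
  (5) kg·m·s⁻²  ← same
Only (5) matches kg·m·s⁻².

(5)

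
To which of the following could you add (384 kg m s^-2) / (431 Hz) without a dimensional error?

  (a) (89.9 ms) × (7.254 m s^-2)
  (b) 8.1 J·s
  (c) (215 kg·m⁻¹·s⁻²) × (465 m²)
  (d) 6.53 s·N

(d)

Reference: [kg·m·s⁻²] / [s⁻¹] = kg·m·s⁻¹.
Each option:
  (a) [s] · [m·s⁻²] = m·s⁻¹
  (b) J·s = N·m·s = kg·m²·s⁻¹
  (c) [kg·m⁻¹·s⁻²] · [m²] = kg·m·s⁻²
  (d) N·s = kg·m·s⁻²·s = kg·m·s⁻¹  ← same
Only (d) matches kg·m·s⁻¹.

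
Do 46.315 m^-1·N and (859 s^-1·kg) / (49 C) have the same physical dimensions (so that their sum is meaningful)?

No

Work out the base dimensions of each:
  46.315 m^-1·N:  N·m⁻¹ = kg·m·s⁻²·m⁻¹ = kg·s⁻²
  (859 s^-1·kg) / (49 C):  [kg·s⁻¹] / [s·A] = kg·s⁻²·A⁻¹
kg·s⁻² ≠ kg·s⁻²·A⁻¹, so they cannot be added.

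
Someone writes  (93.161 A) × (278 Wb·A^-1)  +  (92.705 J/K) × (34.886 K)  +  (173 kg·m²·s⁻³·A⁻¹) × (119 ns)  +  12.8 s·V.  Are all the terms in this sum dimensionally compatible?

Work out the base dimensions of each:
  (93.161 A) × (278 Wb·A^-1):  [A] · [kg·m²·s⁻²·A⁻²] = kg·m²·s⁻²·A⁻¹
  (92.705 J/K) × (34.886 K):  [kg·m²·s⁻²·K⁻¹] · [K] = kg·m²·s⁻²
  (173 kg·m²·s⁻³·A⁻¹) × (119 ns):  [kg·m²·s⁻³·A⁻¹] · [s] = kg·m²·s⁻²·A⁻¹
  12.8 s·V:  V·s = J·C⁻¹·s = kg·m²·s⁻²·A⁻¹
The terms do not share a single dimension (kg·m²·s⁻² vs kg·m²·s⁻²·A⁻¹).

No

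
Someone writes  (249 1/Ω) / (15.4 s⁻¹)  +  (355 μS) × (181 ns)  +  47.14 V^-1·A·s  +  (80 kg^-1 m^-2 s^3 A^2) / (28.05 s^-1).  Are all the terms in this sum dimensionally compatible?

Yes

Dimensions:
  (249 1/Ω) / (15.4 s⁻¹):  [kg⁻¹·m⁻²·s³·A²] / [s⁻¹] = kg⁻¹·m⁻²·s⁴·A²
  (355 μS) × (181 ns):  [kg⁻¹·m⁻²·s³·A²] · [s] = kg⁻¹·m⁻²·s⁴·A²
  47.14 V^-1·A·s:  A·s·V⁻¹ = A·s·(J·C⁻¹)⁻¹ = kg⁻¹·m⁻²·s⁴·A²
  (80 kg^-1 m^-2 s^3 A^2) / (28.05 s^-1):  [kg⁻¹·m⁻²·s³·A²] / [s⁻¹] = kg⁻¹·m⁻²·s⁴·A²
Every term reduces to kg⁻¹·m⁻²·s⁴·A².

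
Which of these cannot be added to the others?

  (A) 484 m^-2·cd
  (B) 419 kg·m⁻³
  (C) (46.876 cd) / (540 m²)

(B)

In SI base units:
  (A) cd·m⁻² = m⁻²·cd
  (B) kg·m⁻³
  (C) [cd] / [m²] = m⁻²·cd
All reduce to m⁻²·cd except (B), which is kg·m⁻³.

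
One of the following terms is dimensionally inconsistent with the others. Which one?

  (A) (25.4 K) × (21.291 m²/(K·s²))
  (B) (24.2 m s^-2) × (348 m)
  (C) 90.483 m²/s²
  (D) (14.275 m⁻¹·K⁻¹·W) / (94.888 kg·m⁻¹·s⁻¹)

(D)

Reduce each to base SI dimensions:
  (A) [K] · [m²·s⁻²·K⁻¹] = m²·s⁻²
  (B) [m·s⁻²] · [m] = m²·s⁻²
  (C) m²·s⁻²
  (D) [kg·m·s⁻³·K⁻¹] / [kg·m⁻¹·s⁻¹] = m²·s⁻²·K⁻¹
All reduce to m²·s⁻² except (D), which is m²·s⁻²·K⁻¹.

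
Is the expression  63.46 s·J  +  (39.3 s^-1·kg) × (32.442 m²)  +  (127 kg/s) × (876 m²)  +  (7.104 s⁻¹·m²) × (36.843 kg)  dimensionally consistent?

Yes

In SI base units:
  63.46 s·J:  J·s = N·m·s = kg·m²·s⁻¹
  (39.3 s^-1·kg) × (32.442 m²):  [kg·s⁻¹] · [m²] = kg·m²·s⁻¹
  (127 kg/s) × (876 m²):  [kg·s⁻¹] · [m²] = kg·m²·s⁻¹
  (7.104 s⁻¹·m²) × (36.843 kg):  [m²·s⁻¹] · [kg] = kg·m²·s⁻¹
Every term reduces to kg·m²·s⁻¹.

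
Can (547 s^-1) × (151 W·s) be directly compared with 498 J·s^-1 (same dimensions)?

Yes

Work out the base dimensions of each:
  (547 s^-1) × (151 W·s):  [s⁻¹] · [kg·m²·s⁻²] = kg·m²·s⁻³
  498 J·s^-1:  J·s⁻¹ = N·m·s⁻¹ = kg·m²·s⁻³
Both are kg·m²·s⁻³, so they have the same dimensions and can be added.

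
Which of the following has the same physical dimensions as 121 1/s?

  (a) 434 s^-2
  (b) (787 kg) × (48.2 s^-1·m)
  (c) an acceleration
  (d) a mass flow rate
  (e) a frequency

(e)

Reference: s⁻¹.
Each option:
  (a) s⁻²
  (b) [kg] · [m·s⁻¹] = kg·m·s⁻¹
  (c) [acceleration] = m·s⁻²
  (d) [mass flow rate] = kg·s⁻¹
  (e) [frequency] = s⁻¹  ← same
Only (e) matches s⁻¹.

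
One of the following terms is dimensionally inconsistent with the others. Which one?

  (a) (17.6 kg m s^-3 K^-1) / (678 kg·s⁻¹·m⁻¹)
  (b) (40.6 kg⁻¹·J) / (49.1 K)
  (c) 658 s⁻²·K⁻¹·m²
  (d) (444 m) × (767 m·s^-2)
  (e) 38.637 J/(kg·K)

In SI base units:
  (a) [kg·m·s⁻³·K⁻¹] / [kg·m⁻¹·s⁻¹] = m²·s⁻²·K⁻¹
  (b) [m²·s⁻²] / [K] = m²·s⁻²·K⁻¹
  (c) m²·s⁻²·K⁻¹
  (d) [m] · [m·s⁻²] = m²·s⁻²
  (e) J·kg⁻¹·K⁻¹ = N·m·kg⁻¹·K⁻¹ = m²·s⁻²·K⁻¹
All reduce to m²·s⁻²·K⁻¹ except (d), which is m²·s⁻².

(d)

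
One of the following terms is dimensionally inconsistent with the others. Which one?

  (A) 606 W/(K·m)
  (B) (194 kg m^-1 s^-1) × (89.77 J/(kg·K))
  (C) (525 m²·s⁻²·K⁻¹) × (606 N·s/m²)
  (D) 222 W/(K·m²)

Work out the base dimensions of each:
  (A) W·m⁻¹·K⁻¹ = J·s⁻¹·m⁻¹·K⁻¹ = kg·m·s⁻³·K⁻¹
  (B) [kg·m⁻¹·s⁻¹] · [m²·s⁻²·K⁻¹] = kg·m·s⁻³·K⁻¹
  (C) [m²·s⁻²·K⁻¹] · [kg·m⁻¹·s⁻¹] = kg·m·s⁻³·K⁻¹
  (D) W·m⁻²·K⁻¹ = J·s⁻¹·m⁻²·K⁻¹ = kg·s⁻³·K⁻¹
All reduce to kg·m·s⁻³·K⁻¹ except (D), which is kg·s⁻³·K⁻¹.

(D)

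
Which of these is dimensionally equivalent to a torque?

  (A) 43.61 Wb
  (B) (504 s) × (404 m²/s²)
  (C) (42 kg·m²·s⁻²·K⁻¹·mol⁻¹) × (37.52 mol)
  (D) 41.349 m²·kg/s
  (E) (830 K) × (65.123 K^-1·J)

Reference: [torque] = kg·m²·s⁻².
Each option:
  (A) Wb = V·s = kg·m²·s⁻²·A⁻¹
  (B) [s] · [m²·s⁻²] = m²·s⁻¹
  (C) [kg·m²·s⁻²·K⁻¹·mol⁻¹] · [mol] = kg·m²·s⁻²·K⁻¹
  (D) kg·m²·s⁻¹
  (E) [K] · [kg·m²·s⁻²·K⁻¹] = kg·m²·s⁻²  ← same
Only (E) matches kg·m²·s⁻².

(E)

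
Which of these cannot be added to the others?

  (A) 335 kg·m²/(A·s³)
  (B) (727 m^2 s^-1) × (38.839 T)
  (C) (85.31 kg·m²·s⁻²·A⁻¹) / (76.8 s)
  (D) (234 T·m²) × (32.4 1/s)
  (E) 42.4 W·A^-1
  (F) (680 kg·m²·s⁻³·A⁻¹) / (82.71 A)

Expand each in SI base units:
  (A) kg·m²·s⁻³·A⁻¹
  (B) [m²·s⁻¹] · [kg·s⁻²·A⁻¹] = kg·m²·s⁻³·A⁻¹
  (C) [kg·m²·s⁻²·A⁻¹] / [s] = kg·m²·s⁻³·A⁻¹
  (D) [kg·m²·s⁻²·A⁻¹] · [s⁻¹] = kg·m²·s⁻³·A⁻¹
  (E) W·A⁻¹ = J·s⁻¹·A⁻¹ = kg·m²·s⁻³·A⁻¹
  (F) [kg·m²·s⁻³·A⁻¹] / [A] = kg·m²·s⁻³·A⁻²
All reduce to kg·m²·s⁻³·A⁻¹ except (F), which is kg·m²·s⁻³·A⁻².

(F)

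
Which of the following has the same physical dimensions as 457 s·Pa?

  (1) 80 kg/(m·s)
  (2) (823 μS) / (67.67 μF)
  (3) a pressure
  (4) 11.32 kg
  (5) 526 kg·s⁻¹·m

(1)

Reference: Pa·s = N·m⁻²·s = kg·m⁻¹·s⁻¹.
Each option:
  (1) kg·m⁻¹·s⁻¹  ← same
  (2) [kg⁻¹·m⁻²·s³·A²] / [kg⁻¹·m⁻²·s⁴·A²] = s⁻¹
  (3) [pressure] = kg·m⁻¹·s⁻²
  (4) kg
  (5) kg·m·s⁻¹
Only (1) matches kg·m⁻¹·s⁻¹.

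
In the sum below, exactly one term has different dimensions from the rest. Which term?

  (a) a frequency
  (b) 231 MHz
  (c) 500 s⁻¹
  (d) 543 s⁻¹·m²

Expand each in SI base units:
  (a) [frequency] = s⁻¹
  (b) Hz = s⁻¹
  (c) s⁻¹
  (d) m²·s⁻¹
All reduce to s⁻¹ except (d), which is m²·s⁻¹.

(d)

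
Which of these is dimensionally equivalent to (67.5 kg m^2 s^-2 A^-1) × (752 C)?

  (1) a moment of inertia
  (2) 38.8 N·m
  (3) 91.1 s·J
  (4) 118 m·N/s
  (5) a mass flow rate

(3)

Reference: [kg·m²·s⁻²·A⁻¹] · [s·A] = kg·m²·s⁻¹.
Each option:
  (1) [moment of inertia] = kg·m²
  (2) N·m = kg·m·s⁻²·m = kg·m²·s⁻²
  (3) J·s = N·m·s = kg·m²·s⁻¹  ← same
  (4) N·m·s⁻¹ = kg·m·s⁻²·m·s⁻¹ = kg·m²·s⁻³
  (5) [mass flow rate] = kg·s⁻¹
Only (3) matches kg·m²·s⁻¹.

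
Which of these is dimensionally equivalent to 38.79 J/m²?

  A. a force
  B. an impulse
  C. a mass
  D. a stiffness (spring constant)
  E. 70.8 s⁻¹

Reference: J·m⁻² = N·m·m⁻² = kg·s⁻².
Each option:
  A. [force] = kg·m·s⁻²
  B. [impulse] = kg·m·s⁻¹
  C. [mass] = kg
  D. [stiffness (spring constant)] = kg·s⁻²  ← same
  E. s⁻¹
Only D. matches kg·s⁻².

D.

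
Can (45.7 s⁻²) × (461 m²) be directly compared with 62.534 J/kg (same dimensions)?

Expand each in SI base units:
  (45.7 s⁻²) × (461 m²):  [s⁻²] · [m²] = m²·s⁻²
  62.534 J/kg:  J·kg⁻¹ = N·m·kg⁻¹ = m²·s⁻²
Both are m²·s⁻², so they have the same dimensions and can be added.

Yes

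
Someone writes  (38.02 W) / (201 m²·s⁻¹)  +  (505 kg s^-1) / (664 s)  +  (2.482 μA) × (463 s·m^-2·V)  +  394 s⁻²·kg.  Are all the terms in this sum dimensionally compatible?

Yes

Dimensions:
  (38.02 W) / (201 m²·s⁻¹):  [kg·m²·s⁻³] / [m²·s⁻¹] = kg·s⁻²
  (505 kg s^-1) / (664 s):  [kg·s⁻¹] / [s] = kg·s⁻²
  (2.482 μA) × (463 s·m^-2·V):  [A] · [kg·s⁻²·A⁻¹] = kg·s⁻²
  394 s⁻²·kg:  kg·s⁻²
Every term reduces to kg·s⁻².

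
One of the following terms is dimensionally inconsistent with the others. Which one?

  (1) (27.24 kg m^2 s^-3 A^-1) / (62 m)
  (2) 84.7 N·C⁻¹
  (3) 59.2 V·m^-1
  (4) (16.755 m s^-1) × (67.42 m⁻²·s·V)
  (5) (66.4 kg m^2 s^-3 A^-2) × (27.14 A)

(5)

Work out the base dimensions of each:
  (1) [kg·m²·s⁻³·A⁻¹] / [m] = kg·m·s⁻³·A⁻¹
  (2) N·C⁻¹ = kg·m·s⁻²·(s·A)⁻¹ = kg·m·s⁻³·A⁻¹
  (3) V·m⁻¹ = J·C⁻¹·m⁻¹ = kg·m·s⁻³·A⁻¹
  (4) [m·s⁻¹] · [kg·s⁻²·A⁻¹] = kg·m·s⁻³·A⁻¹
  (5) [kg·m²·s⁻³·A⁻²] · [A] = kg·m²·s⁻³·A⁻¹
All reduce to kg·m·s⁻³·A⁻¹ except (5), which is kg·m²·s⁻³·A⁻¹.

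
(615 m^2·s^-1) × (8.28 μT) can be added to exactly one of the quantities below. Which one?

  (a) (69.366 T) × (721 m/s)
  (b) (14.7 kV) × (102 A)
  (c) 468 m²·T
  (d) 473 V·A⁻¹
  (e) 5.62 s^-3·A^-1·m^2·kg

(e)

Reference: [m²·s⁻¹] · [kg·s⁻²·A⁻¹] = kg·m²·s⁻³·A⁻¹.
Each option:
  (a) [kg·s⁻²·A⁻¹] · [m·s⁻¹] = kg·m·s⁻³·A⁻¹
  (b) [kg·m²·s⁻³·A⁻¹] · [A] = kg·m²·s⁻³
  (c) T·m² = Wb·m⁻²·m² = kg·m²·s⁻²·A⁻¹
  (d) V·A⁻¹ = J·C⁻¹·A⁻¹ = kg·m²·s⁻³·A⁻²
  (e) kg·m²·s⁻³·A⁻¹  ← same
Only (e) matches kg·m²·s⁻³·A⁻¹.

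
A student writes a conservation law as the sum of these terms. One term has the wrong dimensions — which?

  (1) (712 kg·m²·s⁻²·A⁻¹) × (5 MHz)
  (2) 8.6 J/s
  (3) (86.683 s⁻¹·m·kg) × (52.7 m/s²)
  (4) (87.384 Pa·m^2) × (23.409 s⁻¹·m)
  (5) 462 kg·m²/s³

Work out the base dimensions of each:
  (1) [kg·m²·s⁻²·A⁻¹] · [s⁻¹] = kg·m²·s⁻³·A⁻¹
  (2) J·s⁻¹ = N·m·s⁻¹ = kg·m²·s⁻³
  (3) [kg·m·s⁻¹] · [m·s⁻²] = kg·m²·s⁻³
  (4) [kg·m·s⁻²] · [m·s⁻¹] = kg·m²·s⁻³
  (5) kg·m²·s⁻³
All reduce to kg·m²·s⁻³ except (1), which is kg·m²·s⁻³·A⁻¹.

(1)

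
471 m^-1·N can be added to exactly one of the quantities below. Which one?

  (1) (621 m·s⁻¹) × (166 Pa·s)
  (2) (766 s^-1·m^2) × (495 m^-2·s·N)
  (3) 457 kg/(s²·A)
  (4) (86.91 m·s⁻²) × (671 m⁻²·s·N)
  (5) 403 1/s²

(1)

Reference: N·m⁻¹ = kg·m·s⁻²·m⁻¹ = kg·s⁻².
Each option:
  (1) [m·s⁻¹] · [kg·m⁻¹·s⁻¹] = kg·s⁻²  ← same
  (2) [m²·s⁻¹] · [kg·m⁻¹·s⁻¹] = kg·m·s⁻²
  (3) kg·s⁻²·A⁻¹
  (4) [m·s⁻²] · [kg·m⁻¹·s⁻¹] = kg·s⁻³
  (5) s⁻²
Only (1) matches kg·s⁻².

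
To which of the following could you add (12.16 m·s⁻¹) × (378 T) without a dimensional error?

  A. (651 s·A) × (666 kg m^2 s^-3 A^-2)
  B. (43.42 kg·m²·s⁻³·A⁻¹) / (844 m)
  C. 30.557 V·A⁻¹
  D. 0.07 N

B.

Reference: [m·s⁻¹] · [kg·s⁻²·A⁻¹] = kg·m·s⁻³·A⁻¹.
Each option:
  A. [s·A] · [kg·m²·s⁻³·A⁻²] = kg·m²·s⁻²·A⁻¹
  B. [kg·m²·s⁻³·A⁻¹] / [m] = kg·m·s⁻³·A⁻¹  ← same
  C. V·A⁻¹ = J·C⁻¹·A⁻¹ = kg·m²·s⁻³·A⁻²
  D. N = kg·m·s⁻²
Only B. matches kg·m·s⁻³·A⁻¹.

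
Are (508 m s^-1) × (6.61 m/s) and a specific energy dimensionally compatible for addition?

Yes

Expand each in SI base units:
  (508 m s^-1) × (6.61 m/s):  [m·s⁻¹] · [m·s⁻¹] = m²·s⁻²
  a specific energy:  [specific energy] = m²·s⁻²
Both are m²·s⁻², so they have the same dimensions and can be added.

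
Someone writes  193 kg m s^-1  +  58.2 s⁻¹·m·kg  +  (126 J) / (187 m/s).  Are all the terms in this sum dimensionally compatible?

Yes

Work out the base dimensions of each:
  193 kg m s^-1:  kg·m·s⁻¹
  58.2 s⁻¹·m·kg:  kg·m·s⁻¹
  (126 J) / (187 m/s):  [kg·m²·s⁻²] / [m·s⁻¹] = kg·m·s⁻¹
Every term reduces to kg·m·s⁻¹.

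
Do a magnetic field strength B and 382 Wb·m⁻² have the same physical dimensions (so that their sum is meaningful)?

In SI base units:
  a magnetic field strength B:  [magnetic field strength B] = kg·s⁻²·A⁻¹
  382 Wb·m⁻²:  Wb·m⁻² = V·s·m⁻² = kg·s⁻²·A⁻¹
Both are kg·s⁻²·A⁻¹, so they have the same dimensions and can be added.

Yes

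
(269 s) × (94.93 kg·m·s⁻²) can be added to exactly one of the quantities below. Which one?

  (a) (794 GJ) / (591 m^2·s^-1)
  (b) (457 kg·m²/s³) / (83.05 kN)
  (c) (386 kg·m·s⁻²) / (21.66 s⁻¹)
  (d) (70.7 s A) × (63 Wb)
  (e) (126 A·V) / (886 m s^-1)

(c)

Reference: [s] · [kg·m·s⁻²] = kg·m·s⁻¹.
Each option:
  (a) [kg·m²·s⁻²] / [m²·s⁻¹] = kg·s⁻¹
  (b) [kg·m²·s⁻³] / [kg·m·s⁻²] = m·s⁻¹
  (c) [kg·m·s⁻²] / [s⁻¹] = kg·m·s⁻¹  ← same
  (d) [s·A] · [kg·m²·s⁻²·A⁻¹] = kg·m²·s⁻¹
  (e) [kg·m²·s⁻³] / [m·s⁻¹] = kg·m·s⁻²
Only (c) matches kg·m·s⁻¹.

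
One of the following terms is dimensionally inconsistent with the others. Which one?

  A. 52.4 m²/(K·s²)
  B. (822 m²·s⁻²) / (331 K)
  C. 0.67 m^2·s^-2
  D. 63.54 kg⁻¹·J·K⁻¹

C.

Dimensions:
  A. m²·s⁻²·K⁻¹
  B. [m²·s⁻²] / [K] = m²·s⁻²·K⁻¹
  C. m²·s⁻²
  D. J·kg⁻¹·K⁻¹ = N·m·kg⁻¹·K⁻¹ = m²·s⁻²·K⁻¹
All reduce to m²·s⁻²·K⁻¹ except C., which is m²·s⁻².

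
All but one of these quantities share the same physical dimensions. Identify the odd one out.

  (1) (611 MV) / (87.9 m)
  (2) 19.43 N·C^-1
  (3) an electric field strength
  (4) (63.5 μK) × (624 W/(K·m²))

Reduce each to base SI dimensions:
  (1) [kg·m²·s⁻³·A⁻¹] / [m] = kg·m·s⁻³·A⁻¹
  (2) N·C⁻¹ = kg·m·s⁻²·(s·A)⁻¹ = kg·m·s⁻³·A⁻¹
  (3) [electric field strength] = kg·m·s⁻³·A⁻¹
  (4) [K] · [kg·s⁻³·K⁻¹] = kg·s⁻³
All reduce to kg·m·s⁻³·A⁻¹ except (4), which is kg·s⁻³.

(4)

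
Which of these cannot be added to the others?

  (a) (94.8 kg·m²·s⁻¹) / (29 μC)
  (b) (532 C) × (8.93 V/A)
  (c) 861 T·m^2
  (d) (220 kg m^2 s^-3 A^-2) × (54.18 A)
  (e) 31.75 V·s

(d)

Reduce each to base SI dimensions:
  (a) [kg·m²·s⁻¹] / [s·A] = kg·m²·s⁻²·A⁻¹
  (b) [s·A] · [kg·m²·s⁻³·A⁻²] = kg·m²·s⁻²·A⁻¹
  (c) T·m² = Wb·m⁻²·m² = kg·m²·s⁻²·A⁻¹
  (d) [kg·m²·s⁻³·A⁻²] · [A] = kg·m²·s⁻³·A⁻¹
  (e) V·s = J·C⁻¹·s = kg·m²·s⁻²·A⁻¹
All reduce to kg·m²·s⁻²·A⁻¹ except (d), which is kg·m²·s⁻³·A⁻¹.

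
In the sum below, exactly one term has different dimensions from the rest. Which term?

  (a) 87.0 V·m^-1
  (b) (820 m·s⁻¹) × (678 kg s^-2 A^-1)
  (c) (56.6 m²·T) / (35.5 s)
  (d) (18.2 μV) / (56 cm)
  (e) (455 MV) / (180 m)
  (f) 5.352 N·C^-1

(c)

Expand each in SI base units:
  (a) V·m⁻¹ = J·C⁻¹·m⁻¹ = kg·m·s⁻³·A⁻¹
  (b) [m·s⁻¹] · [kg·s⁻²·A⁻¹] = kg·m·s⁻³·A⁻¹
  (c) [kg·m²·s⁻²·A⁻¹] / [s] = kg·m²·s⁻³·A⁻¹
  (d) [kg·m²·s⁻³·A⁻¹] / [m] = kg·m·s⁻³·A⁻¹
  (e) [kg·m²·s⁻³·A⁻¹] / [m] = kg·m·s⁻³·A⁻¹
  (f) N·C⁻¹ = kg·m·s⁻²·(s·A)⁻¹ = kg·m·s⁻³·A⁻¹
All reduce to kg·m·s⁻³·A⁻¹ except (c), which is kg·m²·s⁻³·A⁻¹.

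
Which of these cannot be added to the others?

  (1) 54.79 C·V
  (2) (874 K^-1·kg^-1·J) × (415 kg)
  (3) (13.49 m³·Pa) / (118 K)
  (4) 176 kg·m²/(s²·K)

Work out the base dimensions of each:
  (1) C·V = s·A·J·C⁻¹ = kg·m²·s⁻²
  (2) [m²·s⁻²·K⁻¹] · [kg] = kg·m²·s⁻²·K⁻¹
  (3) [kg·m²·s⁻²] / [K] = kg·m²·s⁻²·K⁻¹
  (4) kg·m²·s⁻²·K⁻¹
All reduce to kg·m²·s⁻²·K⁻¹ except (1), which is kg·m²·s⁻².

(1)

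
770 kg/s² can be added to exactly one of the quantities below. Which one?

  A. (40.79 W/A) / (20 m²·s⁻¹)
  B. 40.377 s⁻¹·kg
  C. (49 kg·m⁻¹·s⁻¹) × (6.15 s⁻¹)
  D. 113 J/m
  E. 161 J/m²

Reference: kg·s⁻².
Each option:
  A. [kg·m²·s⁻³·A⁻¹] / [m²·s⁻¹] = kg·s⁻²·A⁻¹
  B. kg·s⁻¹
  C. [kg·m⁻¹·s⁻¹] · [s⁻¹] = kg·m⁻¹·s⁻²
  D. J·m⁻¹ = N·m·m⁻¹ = kg·m·s⁻²
  E. J·m⁻² = N·m·m⁻² = kg·s⁻²  ← same
Only E. matches kg·s⁻².

E.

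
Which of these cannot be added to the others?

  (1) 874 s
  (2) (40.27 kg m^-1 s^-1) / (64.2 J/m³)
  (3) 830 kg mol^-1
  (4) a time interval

(3)

In SI base units:
  (1) s
  (2) [kg·m⁻¹·s⁻¹] / [kg·m⁻¹·s⁻²] = s
  (3) kg·mol⁻¹
  (4) [time interval] = s
All reduce to s except (3), which is kg·mol⁻¹.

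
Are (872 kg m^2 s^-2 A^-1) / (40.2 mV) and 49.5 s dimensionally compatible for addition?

Yes

Expand each in SI base units:
  (872 kg m^2 s^-2 A^-1) / (40.2 mV):  [kg·m²·s⁻²·A⁻¹] / [kg·m²·s⁻³·A⁻¹] = s
  49.5 s:  s
Both are s, so they have the same dimensions and can be added.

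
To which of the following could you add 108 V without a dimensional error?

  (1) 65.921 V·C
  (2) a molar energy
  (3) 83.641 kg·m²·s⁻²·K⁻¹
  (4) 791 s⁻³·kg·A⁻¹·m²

Reference: V = J·C⁻¹ = kg·m²·s⁻³·A⁻¹.
Each option:
  (1) C·V = s·A·J·C⁻¹ = kg·m²·s⁻²
  (2) [molar energy] = kg·m²·s⁻²·mol⁻¹
  (3) kg·m²·s⁻²·K⁻¹
  (4) kg·m²·s⁻³·A⁻¹  ← same
Only (4) matches kg·m²·s⁻³·A⁻¹.

(4)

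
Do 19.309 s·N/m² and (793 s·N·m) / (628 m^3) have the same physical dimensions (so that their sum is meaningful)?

Yes

In SI base units:
  19.309 s·N/m²:  N·s·m⁻² = kg·m·s⁻²·s·m⁻² = kg·m⁻¹·s⁻¹
  (793 s·N·m) / (628 m^3):  [kg·m²·s⁻¹] / [m³] = kg·m⁻¹·s⁻¹
Both are kg·m⁻¹·s⁻¹, so they have the same dimensions and can be added.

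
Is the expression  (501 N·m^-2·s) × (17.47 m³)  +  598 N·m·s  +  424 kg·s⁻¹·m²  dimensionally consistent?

In SI base units:
  (501 N·m^-2·s) × (17.47 m³):  [kg·m⁻¹·s⁻¹] · [m³] = kg·m²·s⁻¹
  598 N·m·s:  N·m·s = kg·m·s⁻²·m·s = kg·m²·s⁻¹
  424 kg·s⁻¹·m²:  kg·m²·s⁻¹
Every term reduces to kg·m²·s⁻¹.

Yes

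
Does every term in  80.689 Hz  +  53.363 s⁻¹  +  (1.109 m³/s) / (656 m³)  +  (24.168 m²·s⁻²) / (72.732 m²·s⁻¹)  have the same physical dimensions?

Yes

Dimensions:
  80.689 Hz:  Hz = s⁻¹
  53.363 s⁻¹:  s⁻¹
  (1.109 m³/s) / (656 m³):  [m³·s⁻¹] / [m³] = s⁻¹
  (24.168 m²·s⁻²) / (72.732 m²·s⁻¹):  [m²·s⁻²] / [m²·s⁻¹] = s⁻¹
Every term reduces to s⁻¹.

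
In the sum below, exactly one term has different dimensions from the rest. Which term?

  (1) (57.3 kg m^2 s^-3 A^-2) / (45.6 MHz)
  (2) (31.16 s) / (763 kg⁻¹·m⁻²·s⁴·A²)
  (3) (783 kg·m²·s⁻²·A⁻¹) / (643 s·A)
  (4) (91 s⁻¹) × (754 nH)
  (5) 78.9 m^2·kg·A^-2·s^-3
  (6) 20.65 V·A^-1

(1)

Expand each in SI base units:
  (1) [kg·m²·s⁻³·A⁻²] / [s⁻¹] = kg·m²·s⁻²·A⁻²
  (2) [s] / [kg⁻¹·m⁻²·s⁴·A²] = kg·m²·s⁻³·A⁻²
  (3) [kg·m²·s⁻²·A⁻¹] / [s·A] = kg·m²·s⁻³·A⁻²
  (4) [s⁻¹] · [kg·m²·s⁻²·A⁻²] = kg·m²·s⁻³·A⁻²
  (5) kg·m²·s⁻³·A⁻²
  (6) V·A⁻¹ = J·C⁻¹·A⁻¹ = kg·m²·s⁻³·A⁻²
All reduce to kg·m²·s⁻³·A⁻² except (1), which is kg·m²·s⁻²·A⁻².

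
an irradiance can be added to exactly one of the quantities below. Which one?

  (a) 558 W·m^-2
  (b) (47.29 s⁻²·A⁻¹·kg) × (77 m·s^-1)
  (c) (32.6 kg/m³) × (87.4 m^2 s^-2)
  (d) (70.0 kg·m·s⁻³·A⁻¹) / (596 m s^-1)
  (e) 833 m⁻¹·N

(a)

Reference: [irradiance] = kg·s⁻³.
Each option:
  (a) W·m⁻² = J·s⁻¹·m⁻² = kg·s⁻³  ← same
  (b) [kg·s⁻²·A⁻¹] · [m·s⁻¹] = kg·m·s⁻³·A⁻¹
  (c) [kg·m⁻³] · [m²·s⁻²] = kg·m⁻¹·s⁻²
  (d) [kg·m·s⁻³·A⁻¹] / [m·s⁻¹] = kg·s⁻²·A⁻¹
  (e) N·m⁻¹ = kg·m·s⁻²·m⁻¹ = kg·s⁻²
Only (a) matches kg·s⁻³.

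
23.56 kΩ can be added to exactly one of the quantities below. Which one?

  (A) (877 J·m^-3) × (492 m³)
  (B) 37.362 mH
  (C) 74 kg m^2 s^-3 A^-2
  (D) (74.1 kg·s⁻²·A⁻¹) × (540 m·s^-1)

(C)

Reference: Ω = V·A⁻¹ = kg·m²·s⁻³·A⁻².
Each option:
  (A) [kg·m⁻¹·s⁻²] · [m³] = kg·m²·s⁻²
  (B) H = V·s·A⁻¹ = kg·m²·s⁻²·A⁻²
  (C) kg·m²·s⁻³·A⁻²  ← same
  (D) [kg·s⁻²·A⁻¹] · [m·s⁻¹] = kg·m·s⁻³·A⁻¹
Only (C) matches kg·m²·s⁻³·A⁻².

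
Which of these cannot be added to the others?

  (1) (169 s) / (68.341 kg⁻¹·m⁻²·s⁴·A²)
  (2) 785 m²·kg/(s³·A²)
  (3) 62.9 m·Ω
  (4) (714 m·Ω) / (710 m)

(3)

Reduce each to base SI dimensions:
  (1) [s] / [kg⁻¹·m⁻²·s⁴·A²] = kg·m²·s⁻³·A⁻²
  (2) kg·m²·s⁻³·A⁻²
  (3) Ω·m = V·A⁻¹·m = kg·m³·s⁻³·A⁻²
  (4) [kg·m³·s⁻³·A⁻²] / [m] = kg·m²·s⁻³·A⁻²
All reduce to kg·m²·s⁻³·A⁻² except (3), which is kg·m³·s⁻³·A⁻².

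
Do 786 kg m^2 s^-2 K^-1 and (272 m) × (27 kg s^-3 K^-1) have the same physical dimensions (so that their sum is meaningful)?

No

Work out the base dimensions of each:
  786 kg m^2 s^-2 K^-1:  kg·m²·s⁻²·K⁻¹
  (272 m) × (27 kg s^-3 K^-1):  [m] · [kg·s⁻³·K⁻¹] = kg·m·s⁻³·K⁻¹
kg·m²·s⁻²·K⁻¹ ≠ kg·m·s⁻³·K⁻¹, so they cannot be added.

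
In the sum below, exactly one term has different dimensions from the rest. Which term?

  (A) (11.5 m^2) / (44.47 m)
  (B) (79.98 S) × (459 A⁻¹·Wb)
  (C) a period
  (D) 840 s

Work out the base dimensions of each:
  (A) [m²] / [m] = m
  (B) [kg⁻¹·m⁻²·s³·A²] · [kg·m²·s⁻²·A⁻²] = s
  (C) [period] = s
  (D) s
All reduce to s except (A), which is m.

(A)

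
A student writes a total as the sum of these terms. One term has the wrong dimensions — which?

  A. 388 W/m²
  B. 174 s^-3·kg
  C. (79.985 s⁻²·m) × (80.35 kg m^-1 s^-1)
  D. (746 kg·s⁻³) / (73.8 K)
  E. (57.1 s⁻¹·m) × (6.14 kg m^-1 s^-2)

Expand each in SI base units:
  A. W·m⁻² = J·s⁻¹·m⁻² = kg·s⁻³
  B. kg·s⁻³
  C. [m·s⁻²] · [kg·m⁻¹·s⁻¹] = kg·s⁻³
  D. [kg·s⁻³] / [K] = kg·s⁻³·K⁻¹
  E. [m·s⁻¹] · [kg·m⁻¹·s⁻²] = kg·s⁻³
All reduce to kg·s⁻³ except D., which is kg·s⁻³·K⁻¹.

D.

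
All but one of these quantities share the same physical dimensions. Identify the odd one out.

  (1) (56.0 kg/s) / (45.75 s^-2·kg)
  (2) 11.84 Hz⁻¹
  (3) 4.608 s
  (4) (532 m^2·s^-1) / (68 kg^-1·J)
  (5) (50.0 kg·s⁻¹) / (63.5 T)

Reduce each to base SI dimensions:
  (1) [kg·s⁻¹] / [kg·s⁻²] = s
  (2) Hz⁻¹ = (s⁻¹)⁻¹ = s
  (3) s
  (4) [m²·s⁻¹] / [m²·s⁻²] = s
  (5) [kg·s⁻¹] / [kg·s⁻²·A⁻¹] = s·A
All reduce to s except (5), which is s·A.

(5)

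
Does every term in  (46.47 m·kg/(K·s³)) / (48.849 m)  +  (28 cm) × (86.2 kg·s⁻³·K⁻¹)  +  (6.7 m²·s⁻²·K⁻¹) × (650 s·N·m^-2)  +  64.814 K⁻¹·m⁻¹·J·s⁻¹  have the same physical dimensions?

No

Expand each in SI base units:
  (46.47 m·kg/(K·s³)) / (48.849 m):  [kg·m·s⁻³·K⁻¹] / [m] = kg·s⁻³·K⁻¹
  (28 cm) × (86.2 kg·s⁻³·K⁻¹):  [m] · [kg·s⁻³·K⁻¹] = kg·m·s⁻³·K⁻¹
  (6.7 m²·s⁻²·K⁻¹) × (650 s·N·m^-2):  [m²·s⁻²·K⁻¹] · [kg·m⁻¹·s⁻¹] = kg·m·s⁻³·K⁻¹
  64.814 K⁻¹·m⁻¹·J·s⁻¹:  J·s⁻¹·m⁻¹·K⁻¹ = N·m·s⁻¹·m⁻¹·K⁻¹ = kg·m·s⁻³·K⁻¹
The terms do not share a single dimension (kg·m·s⁻³·K⁻¹ vs kg·s⁻³·K⁻¹).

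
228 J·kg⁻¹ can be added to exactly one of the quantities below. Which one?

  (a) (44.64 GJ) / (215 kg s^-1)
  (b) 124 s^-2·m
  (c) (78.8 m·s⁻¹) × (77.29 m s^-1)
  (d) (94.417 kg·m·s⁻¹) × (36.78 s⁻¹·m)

(c)

Reference: J·kg⁻¹ = N·m·kg⁻¹ = m²·s⁻².
Each option:
  (a) [kg·m²·s⁻²] / [kg·s⁻¹] = m²·s⁻¹
  (b) m·s⁻²
  (c) [m·s⁻¹] · [m·s⁻¹] = m²·s⁻²  ← same
  (d) [kg·m·s⁻¹] · [m·s⁻¹] = kg·m²·s⁻²
Only (c) matches m²·s⁻².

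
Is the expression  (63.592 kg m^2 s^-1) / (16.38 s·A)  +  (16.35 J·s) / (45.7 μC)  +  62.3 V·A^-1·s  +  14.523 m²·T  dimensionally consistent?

No

Work out the base dimensions of each:
  (63.592 kg m^2 s^-1) / (16.38 s·A):  [kg·m²·s⁻¹] / [s·A] = kg·m²·s⁻²·A⁻¹
  (16.35 J·s) / (45.7 μC):  [kg·m²·s⁻¹] / [s·A] = kg·m²·s⁻²·A⁻¹
  62.3 V·A^-1·s:  V·s·A⁻¹ = J·C⁻¹·s·A⁻¹ = kg·m²·s⁻²·A⁻²
  14.523 m²·T:  T·m² = Wb·m⁻²·m² = kg·m²·s⁻²·A⁻¹
The terms do not share a single dimension (kg·m²·s⁻²·A⁻² vs kg·m²·s⁻²·A⁻¹).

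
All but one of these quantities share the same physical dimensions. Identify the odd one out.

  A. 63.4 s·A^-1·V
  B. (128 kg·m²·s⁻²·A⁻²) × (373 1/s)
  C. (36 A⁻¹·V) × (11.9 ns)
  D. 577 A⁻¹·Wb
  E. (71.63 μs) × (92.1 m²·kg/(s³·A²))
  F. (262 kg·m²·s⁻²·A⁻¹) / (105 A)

In SI base units:
  A. V·s·A⁻¹ = J·C⁻¹·s·A⁻¹ = kg·m²·s⁻²·A⁻²
  B. [kg·m²·s⁻²·A⁻²] · [s⁻¹] = kg·m²·s⁻³·A⁻²
  C. [kg·m²·s⁻³·A⁻²] · [s] = kg·m²·s⁻²·A⁻²
  D. Wb·A⁻¹ = V·s·A⁻¹ = kg·m²·s⁻²·A⁻²
  E. [s] · [kg·m²·s⁻³·A⁻²] = kg·m²·s⁻²·A⁻²
  F. [kg·m²·s⁻²·A⁻¹] / [A] = kg·m²·s⁻²·A⁻²
All reduce to kg·m²·s⁻²·A⁻² except B., which is kg·m²·s⁻³·A⁻².

B.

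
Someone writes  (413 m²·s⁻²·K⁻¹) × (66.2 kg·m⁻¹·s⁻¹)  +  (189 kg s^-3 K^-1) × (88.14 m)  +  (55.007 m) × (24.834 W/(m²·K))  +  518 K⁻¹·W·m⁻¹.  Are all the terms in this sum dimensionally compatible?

Reduce each to base SI dimensions:
  (413 m²·s⁻²·K⁻¹) × (66.2 kg·m⁻¹·s⁻¹):  [m²·s⁻²·K⁻¹] · [kg·m⁻¹·s⁻¹] = kg·m·s⁻³·K⁻¹
  (189 kg s^-3 K^-1) × (88.14 m):  [kg·s⁻³·K⁻¹] · [m] = kg·m·s⁻³·K⁻¹
  (55.007 m) × (24.834 W/(m²·K)):  [m] · [kg·s⁻³·K⁻¹] = kg·m·s⁻³·K⁻¹
  518 K⁻¹·W·m⁻¹:  W·m⁻¹·K⁻¹ = J·s⁻¹·m⁻¹·K⁻¹ = kg·m·s⁻³·K⁻¹
Every term reduces to kg·m·s⁻³·K⁻¹.

Yes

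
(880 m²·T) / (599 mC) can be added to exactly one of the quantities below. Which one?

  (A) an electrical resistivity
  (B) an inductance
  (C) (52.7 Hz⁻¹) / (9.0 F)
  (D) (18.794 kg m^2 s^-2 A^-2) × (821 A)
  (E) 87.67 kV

(C)

Reference: [kg·m²·s⁻²·A⁻¹] / [s·A] = kg·m²·s⁻³·A⁻².
Each option:
  (A) [electrical resistivity] = kg·m³·s⁻³·A⁻²
  (B) [inductance] = kg·m²·s⁻²·A⁻²
  (C) [s] / [kg⁻¹·m⁻²·s⁴·A²] = kg·m²·s⁻³·A⁻²  ← same
  (D) [kg·m²·s⁻²·A⁻²] · [A] = kg·m²·s⁻²·A⁻¹
  (E) V = J·C⁻¹ = kg·m²·s⁻³·A⁻¹
Only (C) matches kg·m²·s⁻³·A⁻².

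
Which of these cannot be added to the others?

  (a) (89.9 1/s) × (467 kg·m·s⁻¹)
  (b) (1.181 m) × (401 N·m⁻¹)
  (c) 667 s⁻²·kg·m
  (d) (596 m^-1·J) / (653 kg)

(d)

Expand each in SI base units:
  (a) [s⁻¹] · [kg·m·s⁻¹] = kg·m·s⁻²
  (b) [m] · [kg·s⁻²] = kg·m·s⁻²
  (c) kg·m·s⁻²
  (d) [kg·m·s⁻²] / [kg] = m·s⁻²
All reduce to kg·m·s⁻² except (d), which is m·s⁻².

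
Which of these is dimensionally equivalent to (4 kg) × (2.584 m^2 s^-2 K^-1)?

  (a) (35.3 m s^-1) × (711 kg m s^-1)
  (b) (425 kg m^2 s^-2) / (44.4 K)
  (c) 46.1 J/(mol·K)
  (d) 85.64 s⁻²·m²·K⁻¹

Reference: [kg] · [m²·s⁻²·K⁻¹] = kg·m²·s⁻²·K⁻¹.
Each option:
  (a) [m·s⁻¹] · [kg·m·s⁻¹] = kg·m²·s⁻²
  (b) [kg·m²·s⁻²] / [K] = kg·m²·s⁻²·K⁻¹  ← same
  (c) J·mol⁻¹·K⁻¹ = N·m·mol⁻¹·K⁻¹ = kg·m²·s⁻²·K⁻¹·mol⁻¹
  (d) m²·s⁻²·K⁻¹
Only (b) matches kg·m²·s⁻²·K⁻¹.

(b)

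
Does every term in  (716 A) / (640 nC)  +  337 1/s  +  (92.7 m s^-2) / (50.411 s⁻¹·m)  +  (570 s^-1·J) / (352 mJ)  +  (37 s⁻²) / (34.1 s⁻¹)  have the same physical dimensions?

Yes

Dimensions:
  (716 A) / (640 nC):  [A] / [s·A] = s⁻¹
  337 1/s:  s⁻¹
  (92.7 m s^-2) / (50.411 s⁻¹·m):  [m·s⁻²] / [m·s⁻¹] = s⁻¹
  (570 s^-1·J) / (352 mJ):  [kg·m²·s⁻³] / [kg·m²·s⁻²] = s⁻¹
  (37 s⁻²) / (34.1 s⁻¹):  [s⁻²] / [s⁻¹] = s⁻¹
Every term reduces to s⁻¹.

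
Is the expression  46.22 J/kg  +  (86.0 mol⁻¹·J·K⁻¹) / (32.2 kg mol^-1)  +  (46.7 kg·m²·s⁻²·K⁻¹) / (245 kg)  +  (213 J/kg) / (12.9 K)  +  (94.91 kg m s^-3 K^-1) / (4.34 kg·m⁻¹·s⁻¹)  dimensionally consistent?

Expand each in SI base units:
  46.22 J/kg:  J·kg⁻¹ = N·m·kg⁻¹ = m²·s⁻²
  (86.0 mol⁻¹·J·K⁻¹) / (32.2 kg mol^-1):  [kg·m²·s⁻²·K⁻¹·mol⁻¹] / [kg·mol⁻¹] = m²·s⁻²·K⁻¹
  (46.7 kg·m²·s⁻²·K⁻¹) / (245 kg):  [kg·m²·s⁻²·K⁻¹] / [kg] = m²·s⁻²·K⁻¹
  (213 J/kg) / (12.9 K):  [m²·s⁻²] / [K] = m²·s⁻²·K⁻¹
  (94.91 kg m s^-3 K^-1) / (4.34 kg·m⁻¹·s⁻¹):  [kg·m·s⁻³·K⁻¹] / [kg·m⁻¹·s⁻¹] = m²·s⁻²·K⁻¹
The terms do not share a single dimension (m²·s⁻² vs m²·s⁻²·K⁻¹).

No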